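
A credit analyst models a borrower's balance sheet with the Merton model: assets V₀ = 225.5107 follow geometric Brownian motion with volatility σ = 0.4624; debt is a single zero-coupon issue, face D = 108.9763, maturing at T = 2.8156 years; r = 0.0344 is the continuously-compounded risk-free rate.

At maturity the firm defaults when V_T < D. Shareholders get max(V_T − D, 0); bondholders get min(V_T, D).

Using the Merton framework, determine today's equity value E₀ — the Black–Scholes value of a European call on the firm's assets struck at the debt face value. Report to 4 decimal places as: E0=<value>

With assets at 225.5107 and a single debt payment of 108.9763 at 2.8156 years:
d₁ = [ln(V₀/D) + (r + σ²/2)T] / (σ√T)
   = [ln(225.5107/108.9763) + (0.0344 + 0.5·0.4624²)·2.8156] / (0.4624·√2.8156)
   = [0.727237 + 0.397864] / 0.775896 = 1.450067
d₂ = d₁ − σ√T = 1.450067 − 0.775896 = 0.674172
N(d₁) = 0.926480,  N(d₂) = 0.749899,  e^(−rT) = 0.907686
E₀ = V₀·N(d₁) − D·e^(−rT)·N(d₂)
   = 225.5107·0.926480 − 108.9763·0.907686·0.749899 = 134.753974

E0=134.7540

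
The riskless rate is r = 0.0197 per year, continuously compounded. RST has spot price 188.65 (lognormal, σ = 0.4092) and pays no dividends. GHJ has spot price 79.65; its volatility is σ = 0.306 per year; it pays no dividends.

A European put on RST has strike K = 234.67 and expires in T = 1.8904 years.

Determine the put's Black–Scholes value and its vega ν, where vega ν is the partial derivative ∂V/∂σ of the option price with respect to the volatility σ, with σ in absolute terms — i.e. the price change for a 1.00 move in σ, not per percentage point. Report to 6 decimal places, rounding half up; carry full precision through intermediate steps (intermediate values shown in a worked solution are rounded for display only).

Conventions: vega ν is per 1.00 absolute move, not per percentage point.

price = 66.947498
ν = 103.392212

σ√T = 0.4092·√1.8904 = 0.562617
d₁ = (ln(S/K) + (r+σ²/2)T) / (σ√T) = (ln(188.65/234.67) + (0.0197+0.4092²/2)·1.8904) / 0.562617 = (-0.218287 + 0.195510) / 0.562617 = -0.040485
d₂ = d₁ − σ√T = -0.040485 − 0.562617 = -0.603101
e^{−rT} = 0.963444
N(−d₁) = 0.516147,  N(−d₂) = 0.726779
Put price V = K·e^{−rT}·N(−d₂) − S·N(−d₁) = 164.318551 − 97.371053 = 66.947498
φ(d₁) = (1/√(2π))·e^{−d₁²/2} = 0.398615
ν = S·φ(d₁)·√T = 103.392212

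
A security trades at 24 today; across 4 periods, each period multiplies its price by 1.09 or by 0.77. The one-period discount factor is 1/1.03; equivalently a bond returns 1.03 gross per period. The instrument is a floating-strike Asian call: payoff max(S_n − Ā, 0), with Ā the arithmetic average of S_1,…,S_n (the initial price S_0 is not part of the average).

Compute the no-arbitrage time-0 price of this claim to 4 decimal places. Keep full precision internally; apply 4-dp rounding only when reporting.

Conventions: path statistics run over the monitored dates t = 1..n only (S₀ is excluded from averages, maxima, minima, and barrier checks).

No-arbitrage gives p* = (R−d)/(u−d) = 0.8125: enumerate every path, weight its payoff by its p*-probability, and discount by R^4.
Enumerate all 2^4 = 16 price paths (U = up ×1.09, D = down ×0.77); each path with k up-moves has probability p*^k·(1−p*)^(4−k).
DDDD: Ā=13.0258, payoff=0.0000, prob=0.001236
UDDD: Ā=18.4391, payoff=0.0000, prob=0.005356
DUDD: Ā=16.5191, payoff=0.0000, prob=0.005356
UUDD: Ā=23.3842, payoff=0.0000, prob=0.023209
DDUD: Ā=15.0407, payoff=0.0000, prob=0.005356
UDUD: Ā=21.2914, payoff=0.0000, prob=0.023209
DUUD: Ā=19.3714, payoff=0.0000, prob=0.023209
UUUD: Ā=27.4218, payoff=0.0000, prob=0.100571
DDDU: Ā=13.9023, payoff=0.0000, prob=0.005356
UDDU: Ā=19.6799, payoff=0.0000, prob=0.023209
DUDU: Ā=17.7599, payoff=0.0000, prob=0.023209
UUDU: Ā=25.1407, payoff=0.0000, prob=0.100571
DDUU: Ā=16.2815, payoff=0.6247, prob=0.023209
UDUU: Ā=23.0479, payoff=0.8843, prob=0.100571
DUUU: Ā=21.1279, payoff=2.8043, prob=0.100571
UUUU: Ā=29.9083, payoff=3.9697, prob=0.435806
Price = Σ prob·payoff / R^4 = 2.115477 / 1.125509 = 1.8796

price = 1.8796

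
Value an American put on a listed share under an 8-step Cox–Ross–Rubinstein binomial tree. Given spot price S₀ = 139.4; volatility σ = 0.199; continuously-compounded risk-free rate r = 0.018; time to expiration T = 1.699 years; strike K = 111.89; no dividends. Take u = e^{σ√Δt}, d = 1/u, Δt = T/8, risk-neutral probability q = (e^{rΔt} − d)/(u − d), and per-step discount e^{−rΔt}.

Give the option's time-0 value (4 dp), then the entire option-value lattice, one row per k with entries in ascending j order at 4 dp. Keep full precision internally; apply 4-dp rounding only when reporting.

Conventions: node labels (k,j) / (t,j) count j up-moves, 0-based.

params: Δt=0.21238 u=1.09604 d=0.91237 q=0.49794 e^(-rΔt)=0.99618
t_8 payoffs: 44.9573 31.4829 15.2959 0.0000 0.0000 0.0000 0.0000 0.0000 0.0000
k=7: node(7,0) S=73.3612 payoff=38.5288 vs cont=38.1019 → 38.5288 [stop]  node(7,1) S=88.1297 payoff=23.7603 vs cont=23.3333 → 23.7603 [stop]  node(7,2) S=105.8714 payoff=6.0186 vs cont=7.6501 → 7.6501 [wait]  node(7,3) S=127.1847 payoff=0.0000 vs cont=0.0000 → 0.0000 [wait]  node(7,4) S=152.7886 payoff=0.0000 vs cont=0.0000 → 0.0000 [wait]  node(7,5) S=183.5468 payoff=0.0000 vs cont=0.0000 → 0.0000 [wait]  node(7,6) S=220.4972 payoff=0.0000 vs cont=0.0000 → 0.0000 [wait]  node(7,7) S=264.8861 payoff=0.0000 vs cont=0.0000 → 0.0000 [wait]
k=6: node(6,0) S=80.4071 payoff=31.4829 vs cont=31.0560 → 31.4829 [stop]  node(6,1) S=96.5941 payoff=15.2959 vs cont=15.6783 → 15.6783 [wait]  node(6,2) S=116.0397 payoff=0.0000 vs cont=3.8262 → 3.8262 [wait]  node(6,3) S=139.4000 payoff=0.0000 vs cont=0.0000 → 0.0000 [wait]  node(6,4) S=167.4630 payoff=0.0000 vs cont=0.0000 → 0.0000 [wait]  node(6,5) S=201.1755 payoff=0.0000 vs cont=0.0000 → 0.0000 [wait]  node(6,6) S=241.6746 payoff=0.0000 vs cont=0.0000 → 0.0000 [wait]
k=5: node(5,0) S=88.1297 payoff=23.7603 vs cont=23.5230 → 23.7603 [stop]  node(5,1) S=105.8714 payoff=6.0186 vs cont=9.7393 → 9.7393 [wait]  node(5,2) S=127.1847 payoff=0.0000 vs cont=1.9136 → 1.9136 [wait]  node(5,3) S=152.7886 payoff=0.0000 vs cont=0.0000 → 0.0000 [wait]  node(5,4) S=183.5468 payoff=0.0000 vs cont=0.0000 → 0.0000 [wait]  node(5,5) S=220.4972 payoff=0.0000 vs cont=0.0000 → 0.0000 [wait]
k=4: node(4,0) S=96.5941 payoff=15.2959 vs cont=16.7146 → 16.7146 [wait]  node(4,1) S=116.0397 payoff=0.0000 vs cont=5.8203 → 5.8203 [wait]  node(4,2) S=139.4000 payoff=0.0000 vs cont=0.9571 → 0.9571 [wait]  node(4,3) S=167.4630 payoff=0.0000 vs cont=0.0000 → 0.0000 [wait]  node(4,4) S=201.1755 payoff=0.0000 vs cont=0.0000 → 0.0000 [wait]
k=3: node(3,0) S=105.8714 payoff=6.0186 vs cont=11.2468 → 11.2468 [wait]  node(3,1) S=127.1847 payoff=0.0000 vs cont=3.3857 → 3.3857 [wait]  node(3,2) S=152.7886 payoff=0.0000 vs cont=0.4787 → 0.4787 [wait]  node(3,3) S=183.5468 payoff=0.0000 vs cont=0.0000 → 0.0000 [wait]
k=2: node(2,0) S=116.0397 payoff=0.0000 vs cont=7.3045 → 7.3045 [wait]  node(2,1) S=139.4000 payoff=0.0000 vs cont=1.9308 → 1.9308 [wait]  node(2,2) S=167.4630 payoff=0.0000 vs cont=0.2394 → 0.2394 [wait]
k=1: node(1,0) S=127.1847 payoff=0.0000 vs cont=4.6110 → 4.6110 [wait]  node(1,1) S=152.7886 payoff=0.0000 vs cont=1.0844 → 1.0844 [wait]
k=0: node(0,0) S=139.4000 payoff=0.0000 vs cont=2.8441 → 2.8441 [wait]

price = 2.8441
tree:
2.8441
4.6110 1.0844
7.3045 1.9308 0.2394
11.2468 3.3857 0.4787 0.0000
16.7146 5.8203 0.9571 0.0000 0.0000
23.7603 9.7393 1.9136 0.0000 0.0000 0.0000
31.4829 15.6783 3.8262 0.0000 0.0000 0.0000 0.0000
38.5288 23.7603 7.6501 0.0000 0.0000 0.0000 0.0000 0.0000
44.9573 31.4829 15.2959 0.0000 0.0000 0.0000 0.0000 0.0000 0.0000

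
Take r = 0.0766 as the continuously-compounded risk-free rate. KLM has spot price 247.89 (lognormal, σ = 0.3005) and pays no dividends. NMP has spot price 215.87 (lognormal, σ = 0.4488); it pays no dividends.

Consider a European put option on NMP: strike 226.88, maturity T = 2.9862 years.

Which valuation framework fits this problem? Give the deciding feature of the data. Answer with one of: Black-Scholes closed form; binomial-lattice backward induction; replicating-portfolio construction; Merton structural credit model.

framework: Black-Scholes closed form

Key observation: the strike-226.88 put on NMP is European-exercise on a continuously-modelled lognormal underlying, so its value is a single closed-form evaluation.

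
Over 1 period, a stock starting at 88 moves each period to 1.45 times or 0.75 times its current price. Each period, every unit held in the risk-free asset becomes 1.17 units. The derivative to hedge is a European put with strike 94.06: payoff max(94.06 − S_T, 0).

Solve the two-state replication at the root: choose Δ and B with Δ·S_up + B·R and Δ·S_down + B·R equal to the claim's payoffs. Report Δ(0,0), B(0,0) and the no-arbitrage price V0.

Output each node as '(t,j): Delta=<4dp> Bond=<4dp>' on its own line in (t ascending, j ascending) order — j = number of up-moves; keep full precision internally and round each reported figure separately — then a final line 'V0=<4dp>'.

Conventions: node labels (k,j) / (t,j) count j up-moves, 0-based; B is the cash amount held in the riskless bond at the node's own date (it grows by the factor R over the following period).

Risk-neutral probability p* = (R−d)/(u−d) = (1.17−0.75)/(1.45−0.75) = 0.6000.
Expiry values: V(1,0)=28.0600, V(1,1)=0.0000
(0,0): S=88.0000. Δ = (V_up−V_dn)/(S_up−S_dn) = (0.0000−28.0600)/(127.6000−66.0000) = -0.4555. V = [p*·0.0000 + (1−p*)·28.0600]/1.17 = 9.5932. B = V − Δ·S = 49.6789.
Check: Δ(0,0)·S0 + B(0,0) = 9.5932 = V0.

(0,0): Delta=-0.4555 Bond=49.6789
V0=9.5932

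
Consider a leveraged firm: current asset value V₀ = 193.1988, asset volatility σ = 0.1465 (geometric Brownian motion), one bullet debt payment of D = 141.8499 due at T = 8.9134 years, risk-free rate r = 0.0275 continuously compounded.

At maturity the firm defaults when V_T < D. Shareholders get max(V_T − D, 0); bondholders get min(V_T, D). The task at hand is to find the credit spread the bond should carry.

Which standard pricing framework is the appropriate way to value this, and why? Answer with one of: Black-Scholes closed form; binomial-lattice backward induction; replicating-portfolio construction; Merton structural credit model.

Key observation: with the firm-asset dynamics (V₀ = 193.1988) and a single zero-coupon liability of face 141.8499 given, debt value, spread, and default probability all derive from the option view of the balance sheet.

framework: Merton structural credit model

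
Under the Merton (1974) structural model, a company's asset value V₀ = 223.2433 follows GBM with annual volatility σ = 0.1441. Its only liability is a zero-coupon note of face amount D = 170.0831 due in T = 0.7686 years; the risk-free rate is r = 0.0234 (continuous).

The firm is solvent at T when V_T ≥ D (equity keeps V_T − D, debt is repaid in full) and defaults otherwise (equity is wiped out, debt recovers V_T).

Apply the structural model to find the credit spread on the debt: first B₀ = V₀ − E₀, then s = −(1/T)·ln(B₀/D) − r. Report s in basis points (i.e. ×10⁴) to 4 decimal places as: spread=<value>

Apply the equity-as-call identities (strike 170.0831, horizon 0.7686 years):
d₁ = [ln(V₀/D) + (r + σ²/2)T] / (σ√T)
   = [ln(223.2433/170.0831) + (0.0234 + 0.5·0.1441²)·0.7686] / (0.1441·√0.7686)
   = [0.271975 + 0.025965] / 0.126332 = 2.358386
d₂ = d₁ − σ√T = 2.358386 − 0.126332 = 2.232054
N(d₁) = 0.990823,  N(d₂) = 0.987194,  e^(−rT) = 0.982176
E₀ = V₀·N(d₁) − D·e^(−rT)·N(d₂)
   = 223.2433·0.990823 − 170.0831·0.982176·0.987194 = 56.282283
B₀ = V₀ − E₀ = 223.2433 − 56.282283 = 166.961017
spread = −(1/T)·ln(B₀/D) − r = −(1/0.7686)·ln(166.961017/170.0831) − 0.0234 = 0.00070459
in basis points: 0.00070459 × 10⁴ = 7.0459 bp

spread=7.0459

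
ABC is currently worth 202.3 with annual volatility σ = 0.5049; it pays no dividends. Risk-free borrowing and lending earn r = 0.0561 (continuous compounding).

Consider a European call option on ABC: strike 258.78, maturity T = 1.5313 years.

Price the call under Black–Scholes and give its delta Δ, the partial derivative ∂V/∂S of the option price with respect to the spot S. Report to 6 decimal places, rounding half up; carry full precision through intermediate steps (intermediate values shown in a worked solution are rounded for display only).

price = 38.045821
Δ = 0.522249

σ√T = 0.5049·√1.5313 = 0.624792
d₁ = (ln(S/K) + (r+σ²/2)T) / (σ√T) = (ln(202.3/258.78) + (0.0561+0.5049²/2)·1.5313) / 0.624792 = (-0.246227 + 0.281088) / 0.624792 = 0.055798
d₂ = d₁ − σ√T = 0.055798 − 0.624792 = -0.568994
e^{−rT} = 0.917681
N(d₁) = 0.522249,  N(d₂) = 0.284680
Call price V = S·N(d₁) − K·e^{−rT}·N(d₂) = 105.650875 − 67.605054 = 38.045821
Δ = N(d₁) = 0.522249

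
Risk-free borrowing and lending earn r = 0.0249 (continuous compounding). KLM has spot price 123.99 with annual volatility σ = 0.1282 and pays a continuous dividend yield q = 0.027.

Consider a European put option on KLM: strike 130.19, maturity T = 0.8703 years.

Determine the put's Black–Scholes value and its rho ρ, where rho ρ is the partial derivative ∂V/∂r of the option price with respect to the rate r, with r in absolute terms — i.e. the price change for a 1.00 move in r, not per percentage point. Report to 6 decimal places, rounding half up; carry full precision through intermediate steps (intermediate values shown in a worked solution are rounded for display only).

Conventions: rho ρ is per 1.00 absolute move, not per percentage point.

σ√T = 0.1282·√0.8703 = 0.119598
d₁ = (ln(S/K) + (r−q+σ²/2)T) / (σ√T) = (ln(123.99/130.19) + (0.0249−0.027+0.1282²/2)·0.8703) / 0.119598 = (-0.048794 + 0.005324) / 0.119598 = -0.363467
d₂ = d₁ − σ√T = -0.363467 − 0.119598 = -0.483065
e^{−rT} = 0.978563
e^{−qT} = 0.976776
N(−d₁) = 0.641872,  N(−d₂) = 0.685475
Put price V = K·e^{−rT}·N(−d₂) − S·e^{−qT}·N(−d₁) = 87.328908 − 77.737414 = 9.591494
ρ = −K·T·e^{−rT}·N(−d₂) = -76.002348

price = 9.591494
ρ = -76.002348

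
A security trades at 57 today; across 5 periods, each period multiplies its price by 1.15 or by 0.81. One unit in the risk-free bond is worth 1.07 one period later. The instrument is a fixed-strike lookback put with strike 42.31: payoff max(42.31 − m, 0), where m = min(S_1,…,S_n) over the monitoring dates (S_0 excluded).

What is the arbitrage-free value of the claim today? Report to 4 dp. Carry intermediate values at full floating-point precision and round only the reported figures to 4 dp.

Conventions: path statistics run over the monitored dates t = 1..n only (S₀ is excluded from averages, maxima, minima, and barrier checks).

Under the martingale measure an up-move has probability p* = 0.7647; value the claim as the probability-weighted average of per-path payoffs, discounted 5 periods at R = 1.07.
Enumerate all 2^5 = 32 price paths (U = up ×1.15, D = down ×0.81); each path with k up-moves has probability p*^k·(1−p*)^(5−k).
DDDDD: m=19.8747, payoff=22.4353, prob=0.000721
UDDDD: m=28.2171, payoff=14.0929, prob=0.002344
DUDDD: m=28.2171, payoff=14.0929, prob=0.002344
UUDDD: m=40.0614, payoff=2.2486, prob=0.007618
DDUDD: m=28.2171, payoff=14.0929, prob=0.002344
UDUDD: m=40.0614, payoff=2.2486, prob=0.007618
DUUDD: m=40.0614, payoff=2.2486, prob=0.007618
UUUDD: m=56.8772, payoff=0.0000, prob=0.024757
DDDUD: m=28.2171, payoff=14.0929, prob=0.002344
UDDUD: m=40.0614, payoff=2.2486, prob=0.007618
DUDUD: m=40.0614, payoff=2.2486, prob=0.007618
UUDUD: m=56.8772, payoff=0.0000, prob=0.024757
DDUUD: m=37.3977, payoff=4.9123, prob=0.007618
UDUUD: m=53.0955, payoff=0.0000, prob=0.024757
DUUUD: m=46.1700, payoff=0.0000, prob=0.024757
UUUUD: m=65.5500, payoff=0.0000, prob=0.080462
DDDDU: m=24.5366, payoff=17.7734, prob=0.002344
UDDDU: m=34.8360, payoff=7.4740, prob=0.007618
DUDDU: m=34.8360, payoff=7.4740, prob=0.007618
UUDDU: m=49.4585, payoff=0.0000, prob=0.024757
DDUDU: m=34.8360, payoff=7.4740, prob=0.007618
UDUDU: m=49.4585, payoff=0.0000, prob=0.024757
DUUDU: m=46.1700, payoff=0.0000, prob=0.024757
UUUDU: m=65.5500, payoff=0.0000, prob=0.080462
DDDUU: m=30.2921, payoff=12.0179, prob=0.007618
UDDUU: m=43.0074, payoff=0.0000, prob=0.024757
DUDUU: m=43.0074, payoff=0.0000, prob=0.024757
UUDUU: m=61.0598, payoff=0.0000, prob=0.080462
DDUUU: m=37.3977, payoff=4.9123, prob=0.024757
UDUUU: m=53.0955, payoff=0.0000, prob=0.080462
DUUUU: m=46.1700, payoff=0.0000, prob=0.080462
UUUUU: m=65.5500, payoff=0.0000, prob=0.261500
Price = Σ prob·payoff / R^5 = 0.697004 / 1.402552 = 0.4970

price = 0.4970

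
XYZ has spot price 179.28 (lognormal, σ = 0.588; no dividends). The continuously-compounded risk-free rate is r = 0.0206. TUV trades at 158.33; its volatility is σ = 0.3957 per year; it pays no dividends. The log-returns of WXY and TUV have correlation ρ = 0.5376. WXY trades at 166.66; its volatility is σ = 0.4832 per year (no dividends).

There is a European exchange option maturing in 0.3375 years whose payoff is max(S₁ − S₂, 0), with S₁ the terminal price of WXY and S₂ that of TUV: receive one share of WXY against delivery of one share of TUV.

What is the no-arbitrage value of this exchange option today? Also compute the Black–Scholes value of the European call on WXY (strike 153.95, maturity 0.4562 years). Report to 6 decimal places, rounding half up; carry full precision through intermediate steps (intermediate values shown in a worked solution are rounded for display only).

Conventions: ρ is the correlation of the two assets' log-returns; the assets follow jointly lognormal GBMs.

exchange price = 20.636369
price(WXY call K=153.95) = 28.513721

σ_eff = √(σ₁² + σ₂² − 2ρσ₁σ₂) = √(0.4832² + 0.3957² − 2·0.5376·0.4832·0.3957) = 0.429511
d₁ = (ln(S₁/S₂) + (q₂ − q₁ + σ_eff²/2)T) / (σ_eff√T) = (ln(166.66/158.33) + (0.0 − 0.0 + 0.092240)·0.3375) / 0.249524 = 0.330251
d₂ = d₁ − σ_eff√T = 0.330251 − 0.249524 = 0.080727
N(d₁) = 0.629395,  N(d₂) = 0.532171
V = S₁·e^{−q₁T}·N(d₁) − S₂·e^{−q₂T}·N(d₂) = 104.894930 − 84.258561 = 20.636369
[vanilla: WXY call K=153.95]
σ√T = 0.4832·√0.4562 = 0.326366
d₁ = (ln(S/K) + (r+σ²/2)T) / (σ√T) = (ln(166.66/153.95) + (0.0206+0.4832²/2)·0.4562) / 0.326366 = (0.079328 + 0.062655) / 0.326366 = 0.435042
d₂ = d₁ − σ√T = 0.435042 − 0.326366 = 0.108677
e^{−rT} = 0.990646
N(d₁) = 0.668234,  N(d₂) = 0.543271
price = S·N(d₁) − K·e^{−rT}·N(d₂) = 111.367911 − 82.854189 = 28.513721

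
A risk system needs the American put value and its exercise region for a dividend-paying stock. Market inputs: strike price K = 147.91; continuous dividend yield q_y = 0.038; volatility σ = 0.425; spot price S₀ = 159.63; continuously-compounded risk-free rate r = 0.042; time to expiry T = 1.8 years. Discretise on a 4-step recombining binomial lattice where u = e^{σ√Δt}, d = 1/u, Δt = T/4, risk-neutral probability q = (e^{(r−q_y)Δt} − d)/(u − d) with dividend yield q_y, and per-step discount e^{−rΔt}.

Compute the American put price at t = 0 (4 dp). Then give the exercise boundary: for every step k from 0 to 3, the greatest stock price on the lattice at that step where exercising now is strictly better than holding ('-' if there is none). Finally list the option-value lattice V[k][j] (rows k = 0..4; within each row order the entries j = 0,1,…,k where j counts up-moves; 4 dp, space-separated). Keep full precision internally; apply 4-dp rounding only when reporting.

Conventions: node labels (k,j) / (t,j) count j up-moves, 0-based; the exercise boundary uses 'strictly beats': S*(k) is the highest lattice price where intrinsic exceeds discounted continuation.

price = 26.5188
boundary = - - - 67.8679
tree:
26.5188
40.0163 9.9656
58.2118 17.8900 0.0000
80.0421 32.1156 0.0000 0.0000
96.8774 57.6530 0.0000 0.0000 0.0000

params: Δt=0.45000 u=1.32989 d=0.75194 q=0.43232 e^(-rΔt)=0.98128
t_4 payoffs: 96.8774 57.6530 0.0000 0.0000 0.0000
t_3: node(3,0) S=67.8679 payoff=80.0421 vs cont=78.4236 → 80.0421 [stop]  node(3,1) S=120.0322 payoff=27.8778 vs cont=32.1156 → 32.1156 [wait]  node(3,2) S=212.2909 payoff=0.0000 vs cont=0.0000 → 0.0000 [wait]  node(3,3) S=375.4610 payoff=0.0000 vs cont=0.0000 → 0.0000 [wait]  ⇒ S*(3)=67.8679
t_2: node(2,0) S=90.2570 payoff=57.6530 vs cont=58.2118 → 58.2118 [wait]  node(2,1) S=159.6300 payoff=0.0000 vs cont=17.8900 → 17.8900 [wait]  node(2,2) S=282.3242 payoff=0.0000 vs cont=0.0000 → 0.0000 [wait]  ⇒ S*(2)=-
t_1: node(1,0) S=120.0322 payoff=27.8778 vs cont=40.0163 → 40.0163 [wait]  node(1,1) S=212.2909 payoff=0.0000 vs cont=9.9656 → 9.9656 [wait]  ⇒ S*(1)=-
t_0: node(0,0) S=159.6300 payoff=0.0000 vs cont=26.5188 → 26.5188 [wait]  ⇒ S*(0)=-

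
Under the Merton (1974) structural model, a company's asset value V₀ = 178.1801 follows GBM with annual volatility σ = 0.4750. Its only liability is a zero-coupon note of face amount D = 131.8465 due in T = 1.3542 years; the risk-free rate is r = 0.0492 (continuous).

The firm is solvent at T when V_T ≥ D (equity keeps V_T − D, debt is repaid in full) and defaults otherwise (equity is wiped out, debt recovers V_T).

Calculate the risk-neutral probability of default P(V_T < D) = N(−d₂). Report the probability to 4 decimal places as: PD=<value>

PD=0.3486

Equity is a call on the firm's assets struck at D = 131.8465:
d₁ = [ln(V₀/D) + (r + σ²/2)T] / (σ√T)
   = [ln(178.1801/131.8465) + (0.0492 + 0.5·0.4750²)·1.3542] / (0.4750·√1.3542)
   = [0.301156 + 0.219397] / 0.552758 = 0.941739
d₂ = d₁ − σ√T = 0.941739 − 0.552758 = 0.388981
risk-neutral PD = N(−d₂) = N(-0.388981) = 0.348645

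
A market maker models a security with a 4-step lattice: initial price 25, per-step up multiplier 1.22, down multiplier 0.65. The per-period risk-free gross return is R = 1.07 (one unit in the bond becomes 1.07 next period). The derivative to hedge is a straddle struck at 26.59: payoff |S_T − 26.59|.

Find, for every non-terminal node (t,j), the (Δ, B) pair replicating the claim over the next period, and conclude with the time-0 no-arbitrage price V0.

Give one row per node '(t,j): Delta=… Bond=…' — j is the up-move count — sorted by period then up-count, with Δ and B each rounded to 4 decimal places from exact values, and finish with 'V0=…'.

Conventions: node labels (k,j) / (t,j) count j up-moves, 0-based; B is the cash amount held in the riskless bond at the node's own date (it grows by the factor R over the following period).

Under the risk-neutral measure, an up-move has probability p* = (R−d)/(u−d) = 0.7368 and values discount at R = 1.07.
Expiry values: V(4,0)=22.1273, V(4,1)=18.2139, V(4,2)=10.8688, V(4,3)=2.9175, V(4,4)=28.7934
(3,0): S=6.8656. Δ = (V_up−V_dn)/(S_up−S_dn) = (18.2139−22.1273)/(8.3761−4.4627) = -1.0000. V = [p*·18.2139 + (1−p*)·22.1273]/1.07 = 17.9848. B = V − Δ·S = 24.8505.
(3,1): S=12.8863. Δ = (V_up−V_dn)/(S_up−S_dn) = (10.8688−18.2139)/(15.7212−8.3761) = -1.0000. V = [p*·10.8688 + (1−p*)·18.2139]/1.07 = 11.9642. B = V − Δ·S = 24.8505.
(3,2): S=24.1865. Δ = (V_up−V_dn)/(S_up−S_dn) = (2.9175−10.8688)/(29.5075−15.7212) = -0.5767. V = [p*·2.9175 + (1−p*)·10.8688]/1.07 = 4.6822. B = V − Δ·S = 18.6318.
(3,3): S=45.3962. Δ = (V_up−V_dn)/(S_up−S_dn) = (28.7934−2.9175)/(55.3834−29.5075) = 1.0000. V = [p*·28.7934 + (1−p*)·2.9175]/1.07 = 20.5457. B = V − Δ·S = -24.8505.
(2,0): S=10.5625. Δ = (V_up−V_dn)/(S_up−S_dn) = (11.9642−17.9848)/(12.8863−6.8656) = -1.0000. V = [p*·11.9642 + (1−p*)·17.9848]/1.07 = 12.6622. B = V − Δ·S = 23.2247.
(2,1): S=19.8250. Δ = (V_up−V_dn)/(S_up−S_dn) = (4.6822−11.9642)/(24.1865−12.8863) = -0.6444. V = [p*·4.6822 + (1−p*)·11.9642]/1.07 = 6.1668. B = V − Δ·S = 18.9423.
(2,2): S=37.2100. Δ = (V_up−V_dn)/(S_up−S_dn) = (20.5457−4.6822)/(45.3962−24.1865) = 0.7479. V = [p*·20.5457 + (1−p*)·4.6822]/1.07 = 15.3001. B = V − Δ·S = -12.5306.
(1,0): S=16.2500. Δ = (V_up−V_dn)/(S_up−S_dn) = (6.1668−12.6622)/(19.8250−10.5625) = -0.7013. V = [p*·6.1668 + (1−p*)·12.6622]/1.07 = 7.3609. B = V − Δ·S = 18.7563.
(1,1): S=30.5000. Δ = (V_up−V_dn)/(S_up−S_dn) = (15.3001−6.1668)/(37.2100−19.8250) = 0.5254. V = [p*·15.3001 + (1−p*)·6.1668]/1.07 = 12.0529. B = V − Δ·S = -3.9704.
(0,0): S=25.0000. Δ = (V_up−V_dn)/(S_up−S_dn) = (12.0529−7.3609)/(30.5000−16.2500) = 0.3293. V = [p*·12.0529 + (1−p*)·7.3609]/1.07 = 10.1104. B = V − Δ·S = 1.8788.
Check: Δ(0,0)·S0 + B(0,0) = 10.1104 = V0.

(0,0): Delta=0.3293 Bond=1.8788
(1,0): Delta=-0.7013 Bond=18.7563
(1,1): Delta=0.5254 Bond=-3.9704
(2,0): Delta=-1.0000 Bond=23.2247
(2,1): Delta=-0.6444 Bond=18.9423
(2,2): Delta=0.7479 Bond=-12.5306
(3,0): Delta=-1.0000 Bond=24.8505
(3,1): Delta=-1.0000 Bond=24.8505
(3,2): Delta=-0.5767 Bond=18.6318
(3,3): Delta=1.0000 Bond=-24.8505
V0=10.1104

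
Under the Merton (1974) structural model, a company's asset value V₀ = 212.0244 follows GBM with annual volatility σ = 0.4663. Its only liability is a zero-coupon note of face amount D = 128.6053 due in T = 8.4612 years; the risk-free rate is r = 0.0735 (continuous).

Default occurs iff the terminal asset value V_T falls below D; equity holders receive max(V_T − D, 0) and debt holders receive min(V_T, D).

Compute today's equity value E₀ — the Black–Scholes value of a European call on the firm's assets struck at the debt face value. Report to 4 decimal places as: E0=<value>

E0=159.3917

Equity is a call on the firm's assets struck at D = 128.6053:
d₁ = [ln(V₀/D) + (r + σ²/2)T] / (σ√T)
   = [ln(212.0244/128.6053) + (0.0735 + 0.5·0.4663²)·8.4612] / (0.4663·√8.4612)
   = [0.499953 + 1.541782] / 1.356380 = 1.505282
d₂ = d₁ − σ√T = 1.505282 − 1.356380 = 0.148902
N(d₁) = 0.933874,  N(d₂) = 0.559185,  e^(−rT) = 0.536924
E₀ = V₀·N(d₁) − D·e^(−rT)·N(d₂)
   = 212.0244·0.933874 − 128.6053·0.536924·0.559185 = 159.391697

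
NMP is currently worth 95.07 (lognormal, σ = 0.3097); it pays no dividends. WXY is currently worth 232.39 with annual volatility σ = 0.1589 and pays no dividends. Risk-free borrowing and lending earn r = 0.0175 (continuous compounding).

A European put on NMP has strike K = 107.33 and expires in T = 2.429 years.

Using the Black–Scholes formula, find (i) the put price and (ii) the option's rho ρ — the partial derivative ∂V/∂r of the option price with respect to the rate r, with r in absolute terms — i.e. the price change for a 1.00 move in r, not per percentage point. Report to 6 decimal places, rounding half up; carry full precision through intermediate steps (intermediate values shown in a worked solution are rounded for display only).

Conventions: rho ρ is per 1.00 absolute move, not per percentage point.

σ√T = 0.3097·√2.429 = 0.482675
d₁ = (ln(S/K) + (r+σ²/2)T) / (σ√T) = (ln(95.07/107.33) + (0.0175+0.3097²/2)·2.429) / 0.482675 = (-0.121295 + 0.158995) / 0.482675 = 0.078107
d₂ = d₁ − σ√T = 0.078107 − 0.482675 = -0.404568
e^{−rT} = 0.958383
N(−d₁) = 0.468871,  N(−d₂) = 0.657102
Put price V = K·e^{−rT}·N(−d₂) − S·N(−d₁) = 67.591710 − 44.575602 = 23.016108
ρ = −K·T·e^{−rT}·N(−d₂) = -164.180263

price = 23.016108
ρ = -164.180263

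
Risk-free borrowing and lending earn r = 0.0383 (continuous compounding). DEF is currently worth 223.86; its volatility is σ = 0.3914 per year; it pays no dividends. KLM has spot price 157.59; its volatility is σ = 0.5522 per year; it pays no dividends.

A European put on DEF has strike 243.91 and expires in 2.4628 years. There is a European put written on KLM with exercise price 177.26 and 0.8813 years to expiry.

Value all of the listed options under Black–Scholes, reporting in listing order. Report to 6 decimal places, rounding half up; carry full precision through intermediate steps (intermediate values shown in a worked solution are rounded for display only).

price(DEF put K=243.91) = 52.828119
price(KLM put K=177.26) = 40.962011

[DEF put K=243.91]
σ√T = 0.3914·√2.4628 = 0.614236
d₁ = (ln(S/K) + (r+σ²/2)T) / (σ√T) = (ln(223.86/243.91) + (0.0383+0.3914²/2)·2.4628) / 0.614236 = (-0.085778 + 0.282968) / 0.614236 = 0.321033
d₂ = d₁ − σ√T = 0.321033 − 0.614236 = -0.293204
e^{−rT} = 0.909987
N(−d₁) = 0.374093,  N(−d₂) = 0.615317
price = K·e^{−rT}·N(−d₂) − S·N(−d₁) = 136.572543 − 83.744424 = 52.828119
[KLM put K=177.26]
σ√T = 0.5522·√0.8813 = 0.518392
d₁ = (ln(S/K) + (r+σ²/2)T) / (σ√T) = (ln(157.59/177.26) + (0.0383+0.5522²/2)·0.8813) / 0.518392 = (-0.117621 + 0.168119) / 0.518392 = 0.097413
d₂ = d₁ − σ√T = 0.097413 − 0.518392 = -0.420979
e^{−rT} = 0.966810
N(−d₁) = 0.461199,  N(−d₂) = 0.663115
price = K·e^{−rT}·N(−d₂) − S·N(−d₁) = 113.642401 − 72.680390 = 40.962011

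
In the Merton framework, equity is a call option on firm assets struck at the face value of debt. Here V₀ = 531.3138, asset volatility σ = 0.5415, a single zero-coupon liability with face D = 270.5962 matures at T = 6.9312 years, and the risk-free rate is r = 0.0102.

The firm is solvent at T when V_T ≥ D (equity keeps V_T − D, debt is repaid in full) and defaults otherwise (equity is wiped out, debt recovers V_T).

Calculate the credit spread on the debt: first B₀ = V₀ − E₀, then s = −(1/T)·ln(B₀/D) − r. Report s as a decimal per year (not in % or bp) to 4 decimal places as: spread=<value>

Work the structural quantities from V₀ = 531.3138 against face 270.5962:
d₁ = [ln(V₀/D) + (r + σ²/2)T] / (σ√T)
   = [ln(531.3138/270.5962) + (0.0102 + 0.5·0.5415²)·6.9312] / (0.5415·√6.9312)
   = [0.674725 + 1.086889] / 1.425616 = 1.235686
d₂ = d₁ − σ√T = 1.235686 − 1.425616 = -0.189930
N(d₁) = 0.891712,  N(d₂) = 0.424682,  e^(−rT) = 0.931743
E₀ = V₀·N(d₁) − D·e^(−rT)·N(d₂)
   = 531.3138·0.891712 − 270.5962·0.931743·0.424682 = 366.705691
B₀ = V₀ − E₀ = 531.3138 − 366.705691 = 164.608109
spread = −(1/T)·ln(B₀/D) − r = −(1/6.9312)·ln(164.608109/270.5962) − 0.0102 = 0.06151343

spread=0.0615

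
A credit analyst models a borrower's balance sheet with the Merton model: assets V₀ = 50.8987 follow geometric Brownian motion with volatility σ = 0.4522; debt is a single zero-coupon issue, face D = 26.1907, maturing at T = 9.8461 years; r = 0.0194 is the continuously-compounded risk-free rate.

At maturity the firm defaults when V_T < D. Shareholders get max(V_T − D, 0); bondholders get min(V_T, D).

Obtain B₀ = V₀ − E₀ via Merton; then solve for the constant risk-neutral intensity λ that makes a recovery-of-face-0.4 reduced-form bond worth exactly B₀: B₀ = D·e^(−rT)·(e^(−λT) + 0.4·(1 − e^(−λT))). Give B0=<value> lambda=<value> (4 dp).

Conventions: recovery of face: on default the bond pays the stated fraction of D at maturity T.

B0=14.7202 lambda=0.0773

With assets at 50.8987 and a single debt payment of 26.1907 at 9.8461 years:
d₁ = [ln(V₀/D) + (r + σ²/2)T] / (σ√T)
   = [ln(50.8987/26.1907) + (0.0194 + 0.5·0.4522²)·9.8461] / (0.4522·√9.8461)
   = [0.664433 + 1.197703] / 1.418936 = 1.312347
d₂ = d₁ − σ√T = 1.312347 − 1.418936 = -0.106588
N(d₁) = 0.905299,  N(d₂) = 0.457558,  e^(−rT) = 0.826121
E₀ = V₀·N(d₁) − D·e^(−rT)·N(d₂)
   = 50.8987·0.905299 − 26.1907·0.826121·0.457558 = 36.178485
B₀ = V₀ − E₀ = 50.8987 − 36.178485 = 14.720215
e^(−λT) = (B₀·e^(rT)/D − 0.4)/(1 − 0.4) = (14.7202·1.210477/26.1907 − 0.4)/0.6 = 0.46722569
λ = −ln(0.46722569)/9.8461 = 0.077284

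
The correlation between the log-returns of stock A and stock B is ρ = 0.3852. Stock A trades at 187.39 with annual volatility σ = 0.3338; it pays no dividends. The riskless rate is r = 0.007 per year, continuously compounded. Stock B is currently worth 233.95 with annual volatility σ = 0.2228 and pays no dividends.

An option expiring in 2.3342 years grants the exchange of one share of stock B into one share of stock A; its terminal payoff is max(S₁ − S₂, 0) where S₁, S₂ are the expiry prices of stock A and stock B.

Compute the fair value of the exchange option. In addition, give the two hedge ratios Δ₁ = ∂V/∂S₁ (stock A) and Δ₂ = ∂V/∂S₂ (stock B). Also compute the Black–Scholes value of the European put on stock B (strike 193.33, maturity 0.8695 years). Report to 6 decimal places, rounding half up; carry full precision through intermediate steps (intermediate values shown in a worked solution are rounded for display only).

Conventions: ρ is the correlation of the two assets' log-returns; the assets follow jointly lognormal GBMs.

exchange price = 21.660641
Δ1 = 0.418851
Δ2 = -0.242906
price(stock B put K=193.33) = 4.040119

σ_eff = √(σ₁² + σ₂² − 2ρσ₁σ₂) = √(0.3338² + 0.2228² − 2·0.3852·0.3338·0.2228) = 0.322129
d₁ = (ln(S₁/S₂) + (q₂ − q₁ + σ_eff²/2)T) / (σ_eff√T) = (ln(187.39/233.95) + (0.0 − 0.0 + 0.051884)·2.3342) / 0.492152 = -0.204833
d₂ = d₁ − σ_eff√T = -0.204833 − 0.492152 = -0.696984
N(d₁) = 0.418851,  N(d₂) = 0.242906
V = S₁·e^{−q₁T}·N(d₁) − S₂·e^{−q₂T}·N(d₂) = 78.488563 − 56.827922 = 21.660641
Δ₁ = e^{−q₁T}·N(d₁) = 0.418851;  Δ₂ = −e^{−q₂T}·N(d₂) = -0.242906
[vanilla: stock B put K=193.33]
σ√T = 0.2228·√0.8695 = 0.207754
d₁ = (ln(S/K) + (r+σ²/2)T) / (σ√T) = (ln(233.95/193.33) + (0.007+0.2228²/2)·0.8695) / 0.207754 = (0.190709 + 0.027667) / 0.207754 = 1.051128
d₂ = d₁ − σ√T = 1.051128 − 0.207754 = 0.843373
e^{−rT} = 0.993932
N(−d₁) = 0.146600,  N(−d₂) = 0.199510
price = K·e^{−rT}·N(−d₂) − S·N(−d₁) = 38.337186 − 34.297067 = 4.040119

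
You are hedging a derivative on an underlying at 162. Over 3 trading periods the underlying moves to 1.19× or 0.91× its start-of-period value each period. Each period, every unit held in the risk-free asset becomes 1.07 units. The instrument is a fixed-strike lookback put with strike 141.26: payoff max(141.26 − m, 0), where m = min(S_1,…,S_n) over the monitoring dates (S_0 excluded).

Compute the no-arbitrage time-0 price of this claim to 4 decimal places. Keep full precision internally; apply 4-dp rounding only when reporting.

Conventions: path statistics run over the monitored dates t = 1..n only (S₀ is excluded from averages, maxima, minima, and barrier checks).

price = 1.8415

Set p* = 0.5714 (from d < R < u); the path-dependent value is the discounted p*-expectation over all price paths.
Enumerate all 2^3 = 8 price paths (U = up ×1.19, D = down ×0.91); each path with k up-moves has probability p*^k·(1−p*)^(3−k).
DDD: m=122.0785, payoff=19.1815, prob=0.078717
UDD: m=159.6411, payoff=0.0000, prob=0.104956
DUD: m=147.4200, payoff=0.0000, prob=0.104956
UUD: m=192.7800, payoff=0.0000, prob=0.139942
DDU: m=134.1522, payoff=7.1078, prob=0.104956
UDU: m=175.4298, payoff=0.0000, prob=0.139942
DUU: m=147.4200, payoff=0.0000, prob=0.139942
UUU: m=192.7800, payoff=0.0000, prob=0.186589
Price = Σ prob·payoff / R^3 = 2.255922 / 1.225043 = 1.8415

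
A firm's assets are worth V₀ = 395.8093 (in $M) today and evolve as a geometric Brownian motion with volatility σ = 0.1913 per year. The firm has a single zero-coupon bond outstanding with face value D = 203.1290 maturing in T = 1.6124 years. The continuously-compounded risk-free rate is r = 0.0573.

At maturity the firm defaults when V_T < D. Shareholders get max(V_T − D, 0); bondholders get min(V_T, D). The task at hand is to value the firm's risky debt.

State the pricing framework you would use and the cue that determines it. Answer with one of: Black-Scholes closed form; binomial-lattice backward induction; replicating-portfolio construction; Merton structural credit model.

framework: Merton structural credit model

Key observation: assets follow a GBM and default happens iff V_T < 203.1290; valuing claims on that split (equity as a call, risky debt as the residual) is the structural model's definition.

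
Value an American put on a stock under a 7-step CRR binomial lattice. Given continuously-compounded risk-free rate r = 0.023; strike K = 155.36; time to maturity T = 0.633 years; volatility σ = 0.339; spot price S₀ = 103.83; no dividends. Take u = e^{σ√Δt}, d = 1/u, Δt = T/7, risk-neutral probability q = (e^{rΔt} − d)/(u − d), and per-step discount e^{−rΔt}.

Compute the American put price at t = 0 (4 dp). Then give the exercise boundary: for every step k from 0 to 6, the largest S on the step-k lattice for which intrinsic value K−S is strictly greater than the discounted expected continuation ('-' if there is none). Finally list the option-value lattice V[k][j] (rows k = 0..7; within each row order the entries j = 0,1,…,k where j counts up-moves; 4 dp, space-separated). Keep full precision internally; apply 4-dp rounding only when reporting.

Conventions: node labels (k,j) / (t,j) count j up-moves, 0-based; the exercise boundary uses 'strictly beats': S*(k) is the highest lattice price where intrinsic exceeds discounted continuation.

price = 51.7144
boundary = - 93.7670 103.8300 93.7670 103.8300 114.9729 127.3117
tree:
51.7144
61.5930 41.4355
70.6807 51.5300 30.8830
78.8876 61.5930 40.7540 20.5228
86.2992 70.6807 51.5300 29.4742 11.0956
92.9924 78.8876 61.5930 40.3871 18.0004 3.8035
99.0370 86.2992 70.6807 51.5300 28.0483 7.3969 0.0000
104.4957 92.9924 78.8876 61.5930 40.3871 14.3853 0.0000 0.0000

Δt=0.09043  u=1.10732  d=0.90308  q=0.48473  discount=0.99792
step 7 (expiry): payoffs max(K−S,0) = 104.4957 92.9924 78.8876 61.5930 40.3871 14.3853 0.0000 0.0000
step 6: (k=6,j=0): S=56.3230, K−S=99.0370, hold=98.7142 ⇒ V=99.0370 exercise | (k=6,j=1): S=69.0608, K−S=86.2992, hold=85.9764 ⇒ V=86.2992 exercise | (k=6,j=2): S=84.6793, K−S=70.6807, hold=70.3579 ⇒ V=70.6807 exercise | (k=6,j=3): S=103.8300, K−S=51.5300, hold=51.2072 ⇒ V=51.5300 exercise | (k=6,j=4): S=127.3117, K−S=28.0483, hold=27.7255 ⇒ V=28.0483 exercise | (k=6,j=5): S=156.1040, K−S=0.0000, hold=7.3969 ⇒ V=7.3969 continue | (k=6,j=6): S=191.4078, K−S=0.0000, hold=0.0000 ⇒ V=0.0000 continue  boundary S*=127.3117
step 5: (k=5,j=0): S=62.3676, K−S=92.9924, hold=92.6696 ⇒ V=92.9924 exercise | (k=5,j=1): S=76.4724, K−S=78.8876, hold=78.5648 ⇒ V=78.8876 exercise | (k=5,j=2): S=93.7670, K−S=61.5930, hold=61.2702 ⇒ V=61.5930 exercise | (k=5,j=3): S=114.9729, K−S=40.3871, hold=40.0643 ⇒ V=40.3871 exercise | (k=5,j=4): S=140.9747, K−S=14.3853, hold=18.0004 ⇒ V=18.0004 continue | (k=5,j=5): S=172.8569, K−S=0.0000, hold=3.8035 ⇒ V=3.8035 continue  boundary S*=114.9729
step 4: (k=4,j=0): S=69.0608, K−S=86.2992, hold=85.9764 ⇒ V=86.2992 exercise | (k=4,j=1): S=84.6793, K−S=70.6807, hold=70.3579 ⇒ V=70.6807 exercise | (k=4,j=2): S=103.8300, K−S=51.5300, hold=51.2072 ⇒ V=51.5300 exercise | (k=4,j=3): S=127.3117, K−S=28.0483, hold=29.4742 ⇒ V=29.4742 continue | (k=4,j=4): S=156.1040, K−S=0.0000, hold=11.0956 ⇒ V=11.0956 continue  boundary S*=103.8300
step 3: (k=3,j=0): S=76.4724, K−S=78.8876, hold=78.5648 ⇒ V=78.8876 exercise | (k=3,j=1): S=93.7670, K−S=61.5930, hold=61.2702 ⇒ V=61.5930 exercise | (k=3,j=2): S=114.9729, K−S=40.3871, hold=40.7540 ⇒ V=40.7540 continue | (k=3,j=3): S=140.9747, K−S=14.3853, hold=20.5228 ⇒ V=20.5228 continue  boundary S*=93.7670
step 2: (k=2,j=0): S=84.6793, K−S=70.6807, hold=70.3579 ⇒ V=70.6807 exercise | (k=2,j=1): S=103.8300, K−S=51.5300, hold=51.3847 ⇒ V=51.5300 exercise | (k=2,j=2): S=127.3117, K−S=28.0483, hold=30.8830 ⇒ V=30.8830 continue  boundary S*=103.8300
step 1: (k=1,j=0): S=93.7670, K−S=61.5930, hold=61.2702 ⇒ V=61.5930 exercise | (k=1,j=1): S=114.9729, K−S=40.3871, hold=41.4355 ⇒ V=41.4355 continue  boundary S*=93.7670
step 0: (k=0,j=0): S=103.8300, K−S=51.5300, hold=51.7144 ⇒ V=51.7144 continue  boundary S*=-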